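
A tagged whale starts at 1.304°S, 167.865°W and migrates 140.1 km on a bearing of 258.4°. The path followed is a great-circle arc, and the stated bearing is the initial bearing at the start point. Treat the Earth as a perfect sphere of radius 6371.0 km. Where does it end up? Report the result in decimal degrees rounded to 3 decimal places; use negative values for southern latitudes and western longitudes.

latitude -1.557°, longitude -169.100°

δ = 140.1/6371 = 0.021990 rad (1.2599°).
With φ₁ = -1.304° = -0.022759 rad and θ = 258.4° = 4.509931 rad:
sin φ₂ = sin φ₁ cos δ + cos φ₁ sin δ cos θ = (-0.022757)(0.999758) + (0.999741)(0.021988)(-0.201078) = -0.027172
φ₂ = asin(-0.027172) = -0.027175 rad = -1.557°.
Then Δλ = atan2(-0.021534, 0.999140) = -0.021549 rad, from sin θ sin δ cos φ₁ over cos δ − sin φ₁ sin φ₂.
λ₂ = λ₁ + Δλ = -169.100°.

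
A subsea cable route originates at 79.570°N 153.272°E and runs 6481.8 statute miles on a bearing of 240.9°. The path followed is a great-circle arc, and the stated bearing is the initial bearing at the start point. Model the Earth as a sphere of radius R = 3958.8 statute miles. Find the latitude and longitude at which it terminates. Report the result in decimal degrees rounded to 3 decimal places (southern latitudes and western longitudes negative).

Central angle δ = d/R = 1.637314 rad.
With φ₁ = 79.570° = 1.388758 rad and θ = 240.9° = 4.204498 rad:
sin φ₂ = sin φ₁ cos δ + cos φ₁ sin δ cos θ = (0.983477)(-0.066469) + (0.181034)(0.997788)(-0.486335) = -0.153219
φ₂ = asin(-0.153219) = -0.153825 rad = -8.814°.
Δλ = atan2( sin θ sin δ cos φ₁ , cos δ − sin φ₁ sin φ₂ ) = atan2(-0.157833, 0.084219) = -1.080636 rad = -61.916°.
Hence λ₂ = 153.272° + -61.916° = 91.356°.

latitude -8.814°, longitude 91.356°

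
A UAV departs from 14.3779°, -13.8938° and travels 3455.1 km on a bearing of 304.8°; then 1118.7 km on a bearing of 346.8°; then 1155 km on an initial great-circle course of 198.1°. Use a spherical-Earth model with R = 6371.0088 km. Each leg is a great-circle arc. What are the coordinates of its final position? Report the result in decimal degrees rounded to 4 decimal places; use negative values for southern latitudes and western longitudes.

latitude 29.6963°, longitude -49.8173°

Apply the spherical direct solution leg by leg, carrying full precision between legs.
Leg 1: from (14.3779°, -13.8938°), δ = 3455.1/6371.0088 = 0.542316 rad, θ = 304.8° → φ = 29.8690°, λ = -43.1511°.
Leg 2: from (29.8690°, -43.1511°), δ = 1118.7/6371.0088 = 0.175592 rad, θ = 346.8° → φ = 39.6313°, λ = -46.1201°.
Leg 3: from (39.6313°, -46.1201°), δ = 1155/6371.0088 = 0.181290 rad, θ = 198.1° → φ = 29.6963°, λ = -49.8173°.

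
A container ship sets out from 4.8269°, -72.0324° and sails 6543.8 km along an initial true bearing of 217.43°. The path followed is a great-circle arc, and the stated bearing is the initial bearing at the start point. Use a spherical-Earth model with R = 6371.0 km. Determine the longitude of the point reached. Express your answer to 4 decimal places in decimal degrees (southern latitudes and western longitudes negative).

longitude -114.2831°

Central angle δ = d/R = 1.027123 rad.
Converting: φ₁ = 0.084245 rad, θ = 3.794869 rad.
Destination latitude: φ₂ = arcsin( sin φ₁ cos δ + cos φ₁ sin δ cos θ ) = arcsin(-0.633662) = -39.3208°.
Then Δλ = atan2(-0.518312, 0.570603) = -0.737414 rad, from sin θ sin δ cos φ₁ over cos δ − sin φ₁ sin φ₂.
λ₂ = -72.0324° + -42.2507° = -114.2831°.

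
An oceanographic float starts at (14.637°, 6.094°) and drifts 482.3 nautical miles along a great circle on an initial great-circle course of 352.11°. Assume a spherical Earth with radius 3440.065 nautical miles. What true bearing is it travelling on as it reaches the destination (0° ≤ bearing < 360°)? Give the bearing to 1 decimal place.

The arc subtends δ = 482.3/3440.065 = 0.140201 rad at the centre.
Start latitude φ₁ = 0.255464 rad; initial bearing θ = 6.145479 rad.
Applying the spherical law of cosines for sides, sin φ₂ = sin φ₁ cos δ + cos φ₁ sin δ cos θ = 0.384142, so φ₂ = 22.590°.
For the longitude increment, Δλ = atan2( sin θ sin δ cos φ₁, cos δ − sin φ₁ sin φ₂ ) = atan2(-0.018560, 0.893118) = -1.191°.
λ₂ = λ₁ + Δλ = 4.903°.
The forward bearing on arrival equals the back-azimuth from the destination plus 180°.
Back-azimuth from P₂ (22.6°, 4.9°) to P₁ (14.6°, 6.1°), with Δλ' = λ₁ − λ₂ = 1.2°: atan2( sin Δλ' cos φ₁ , cos φ₂ sin φ₁ − sin φ₂ cos φ₁ cos Δλ' ) = 171.7°.
Final bearing = (171.7° + 180°) mod 360° = 351.7°.

final bearing 351.7°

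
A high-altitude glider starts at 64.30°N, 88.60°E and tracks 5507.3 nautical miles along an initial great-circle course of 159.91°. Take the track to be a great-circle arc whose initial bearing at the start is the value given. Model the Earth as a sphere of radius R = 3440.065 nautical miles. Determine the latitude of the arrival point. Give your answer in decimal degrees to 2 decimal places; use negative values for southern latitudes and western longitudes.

The arc subtends δ = 5507.3/3440.065 = 1.600929 rad at the centre.
Converting: φ₁ = 1.122247 rad, θ = 2.790956 rad.
Destination latitude: φ₂ = arcsin( sin φ₁ cos δ + cos φ₁ sin δ cos θ ) = arcsin(-0.434236) = -25.74°.
For the longitude increment, Δλ = atan2( sin θ sin δ cos φ₁, cos δ − sin φ₁ sin φ₂ ) = atan2(0.148892, 0.361152) = 22.40°.
λ₂ = λ₁ + Δλ = 111.00°.

latitude -25.74°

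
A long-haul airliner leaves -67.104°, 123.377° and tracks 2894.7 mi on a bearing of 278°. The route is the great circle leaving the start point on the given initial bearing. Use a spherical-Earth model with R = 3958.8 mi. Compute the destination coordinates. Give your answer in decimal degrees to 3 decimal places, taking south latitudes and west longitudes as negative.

latitude -40.509°, longitude 62.948°

δ = 2894.7/3958.8 = 0.731206 rad (41.8950°).
With φ₁ = -67.104° = -1.171186 rad and θ = 278° = 4.852015 rad:
Destination latitude: φ₂ = arcsin( sin φ₁ cos δ + cos φ₁ sin δ cos θ ) = arcsin(-0.649565) = -40.509°.
Then Δλ = atan2(-0.257273, 0.145982) = -1.054678 rad, from sin θ sin δ cos φ₁ over cos δ − sin φ₁ sin φ₂.
λ₂ = λ₁ + Δλ = 62.948°.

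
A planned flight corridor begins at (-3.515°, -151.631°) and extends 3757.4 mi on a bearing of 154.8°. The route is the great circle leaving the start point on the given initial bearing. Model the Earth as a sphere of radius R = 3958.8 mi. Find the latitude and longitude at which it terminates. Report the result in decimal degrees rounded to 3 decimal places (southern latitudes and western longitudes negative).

Angular distance δ = d/R = 3757.4 / 3958.8 = 0.949126 rad.
Converting: φ₁ = -0.061348 rad, θ = 2.701770 rad.
sin φ₂ = sin φ₁ cos δ + cos φ₁ sin δ cos θ = (-0.061310)(0.582394) + (0.998119)(0.812907)(-0.904827) = -0.769863
φ₂ = asin(-0.769863) = -0.878626 rad = -50.342°.
For the longitude increment, Δλ = atan2( sin θ sin δ cos φ₁, cos δ − sin φ₁ sin φ₂ ) = atan2(0.345468, 0.535194) = 32.842°.
Hence λ₂ = -151.631° + 32.842° = -118.789°.

latitude -50.342°, longitude -118.789°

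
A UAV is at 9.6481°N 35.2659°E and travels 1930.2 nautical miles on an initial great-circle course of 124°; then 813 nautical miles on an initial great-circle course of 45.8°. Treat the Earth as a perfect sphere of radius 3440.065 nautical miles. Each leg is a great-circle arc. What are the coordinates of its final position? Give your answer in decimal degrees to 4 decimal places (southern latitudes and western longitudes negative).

Apply the spherical direct solution leg by leg, carrying full precision between legs.
Leg 1: from (9.6481°, 35.2659°), δ = 1930.2/3440.065 = 0.561094 rad, θ = 124° → φ = -8.7107°, λ = 61.7718°.
Leg 2: from (-8.7107°, 61.7718°), δ = 813/3440.065 = 0.236333 rad, θ = 45.8° → φ = 0.8087°, λ = 71.4359°.

latitude 0.8087°, longitude 71.4359°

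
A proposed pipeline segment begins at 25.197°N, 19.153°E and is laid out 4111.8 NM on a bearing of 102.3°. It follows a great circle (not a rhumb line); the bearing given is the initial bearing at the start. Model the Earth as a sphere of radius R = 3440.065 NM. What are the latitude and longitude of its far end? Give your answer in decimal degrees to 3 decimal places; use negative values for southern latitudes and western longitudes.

latitude -1.328°, longitude 84.549°

The arc subtends δ = 4111.8/3440.065 = 1.195268 rad at the centre.
With φ₁ = 25.197° = 0.439771 rad and θ = 102.3° = 1.785472 rad:
sin φ₂ = sin φ₁ cos δ + cos φ₁ sin δ cos θ = (0.425732)(0.366764) + (0.904849)(0.930314)(-0.213030) = -0.023185
φ₂ = asin(-0.023185) = -0.023187 rad = -1.328°.
For the longitude increment, Δλ = atan2( sin θ sin δ cos φ₁, cos δ − sin φ₁ sin φ₂ ) = atan2(0.822471, 0.376634) = 65.396°.
λ₂ = λ₁ + Δλ = 84.549°.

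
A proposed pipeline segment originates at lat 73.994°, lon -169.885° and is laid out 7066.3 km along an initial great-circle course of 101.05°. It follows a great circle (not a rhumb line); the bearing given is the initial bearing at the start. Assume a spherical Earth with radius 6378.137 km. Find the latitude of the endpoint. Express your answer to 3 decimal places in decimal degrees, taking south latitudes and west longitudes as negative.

latitude 22.454°

The arc subtends δ = 7066.3/6378.137 = 1.107894 rad at the centre.
Converting: φ₁ = 1.291439 rad, θ = 1.763655 rad.
sin φ₂ = sin φ₁ cos δ + cos φ₁ sin δ cos θ = (0.961233)(0.446547) + (0.275738)(0.894760)(-0.191666) = 0.381948
φ₂ = asin(0.381948) = 0.391903 rad = 22.454°.
Δλ = atan2( sin θ sin δ cos φ₁ , cos δ − sin φ₁ sin φ₂ ) = atan2(0.242145, 0.079406) = 1.253919 rad = 71.844°.
λ₂ = λ₁ + Δλ = -98.041°.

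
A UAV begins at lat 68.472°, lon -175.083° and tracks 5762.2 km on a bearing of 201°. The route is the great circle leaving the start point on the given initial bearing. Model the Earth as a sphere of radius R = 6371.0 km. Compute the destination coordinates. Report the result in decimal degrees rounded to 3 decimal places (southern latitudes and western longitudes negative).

latitude 17.801°, longitude 167.707°

Central angle δ = d/R = 0.904442 rad.
Start latitude φ₁ = 1.195062 rad; initial bearing θ = 3.508112 rad.
Applying the spherical law of cosines for sides, sin φ₂ = sin φ₁ cos δ + cos φ₁ sin δ cos θ = 0.305705, so φ₂ = 17.801°.
Then Δλ = atan2(-0.103374, 0.333746) = -0.300367 rad, from sin θ sin δ cos φ₁ over cos δ − sin φ₁ sin φ₂.
λ₂ = -175.083° + -17.210° = -192.293°, normalized to (−180°, 180°] → 167.707°.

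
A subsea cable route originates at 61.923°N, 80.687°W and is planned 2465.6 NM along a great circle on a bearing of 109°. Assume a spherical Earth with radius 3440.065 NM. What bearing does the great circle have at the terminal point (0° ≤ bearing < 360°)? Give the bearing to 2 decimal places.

final bearing 147.37°

Central angle δ = d/R = 0.716731 rad.
Converting: φ₁ = 1.080760 rad, θ = 1.902409 rad.
Applying the spherical law of cosines for sides, sin φ₂ = sin φ₁ cos δ + cos φ₁ sin δ cos θ = 0.564568, so φ₂ = 34.372°.
Then Δλ = atan2(0.292341, 0.255831) = 0.851904 rad, from sin θ sin δ cos φ₁ over cos δ − sin φ₁ sin φ₂.
λ₂ = -80.687° + 48.811° = -31.876°.
The forward bearing on arrival equals the back-azimuth from the destination plus 180°.
Back-azimuth from P₂ (34.37°, -31.88°) to P₁ (61.92°, -80.69°), with Δλ' = λ₁ − λ₂ = -48.81°: atan2( sin Δλ' cos φ₁ , cos φ₂ sin φ₁ − sin φ₂ cos φ₁ cos Δλ' ) = 327.37°.
Final bearing = (327.37° + 180°) mod 360° = 147.37°.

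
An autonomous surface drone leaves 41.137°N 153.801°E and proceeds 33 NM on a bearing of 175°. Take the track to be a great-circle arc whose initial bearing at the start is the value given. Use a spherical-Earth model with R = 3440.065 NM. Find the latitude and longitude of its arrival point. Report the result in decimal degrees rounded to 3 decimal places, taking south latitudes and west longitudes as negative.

δ = 33/3440.065 = 0.009593 rad (0.5496°).
Converting: φ₁ = 0.717976 rad, θ = 3.054326 rad.
Applying the spherical law of cosines for sides, sin φ₂ = sin φ₁ cos δ + cos φ₁ sin δ cos θ = 0.650634, so φ₂ = 40.589°.
For the longitude increment, Δλ = atan2( sin θ sin δ cos φ₁, cos δ − sin φ₁ sin φ₂ ) = atan2(0.000630, 0.571927) = 0.063°.
λ₂ = λ₁ + Δλ = 153.864°.

latitude 40.589°, longitude 153.864°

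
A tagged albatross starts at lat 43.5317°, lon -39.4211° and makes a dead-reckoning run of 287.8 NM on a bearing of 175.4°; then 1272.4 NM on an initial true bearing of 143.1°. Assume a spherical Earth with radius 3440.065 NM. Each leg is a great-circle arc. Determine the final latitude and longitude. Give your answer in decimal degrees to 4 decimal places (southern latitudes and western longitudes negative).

latitude 20.9885°, longitude -25.4858°

Apply the spherical direct solution leg by leg, carrying full precision between legs.
Leg 1: from (43.5317°, -39.4211°), δ = 287.8/3440.065 = 0.083661 rad, θ = 175.4° → φ = 38.7526°, λ = -38.9287°.
Leg 2: from (38.7526°, -38.9287°), δ = 1272.4/3440.065 = 0.369877 rad, θ = 143.1° → φ = 20.9885°, λ = -25.4858°.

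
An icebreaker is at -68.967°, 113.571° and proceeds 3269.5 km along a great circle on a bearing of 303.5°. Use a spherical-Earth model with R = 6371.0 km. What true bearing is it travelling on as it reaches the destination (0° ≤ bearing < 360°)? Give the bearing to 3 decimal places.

The arc subtends δ = 3269.5/6371 = 0.513185 rad at the centre.
Start latitude φ₁ = -1.203701 rad; initial bearing θ = 5.297074 rad.
Destination latitude: φ₂ = arcsin( sin φ₁ cos δ + cos φ₁ sin δ cos θ ) = arcsin(-0.715887) = -45.716°.
Then Δλ = atan2(-0.146936, 0.202995) = -0.626547 rad, from sin θ sin δ cos φ₁ over cos δ − sin φ₁ sin φ₂.
Hence λ₂ = 113.571° + -35.898° = 77.673°.
The forward bearing on arrival equals the back-azimuth from the destination plus 180°.
Back-azimuth from P₂ (-45.716°, 77.673°) to P₁ (-68.967°, 113.571°), with Δλ' = λ₁ − λ₂ = 35.898°: atan2( sin Δλ' cos φ₁ , cos φ₂ sin φ₁ − sin φ₂ cos φ₁ cos Δλ' ) = 154.618°.
Final bearing = (154.618° + 180°) mod 360° = 334.618°.

final bearing 334.618°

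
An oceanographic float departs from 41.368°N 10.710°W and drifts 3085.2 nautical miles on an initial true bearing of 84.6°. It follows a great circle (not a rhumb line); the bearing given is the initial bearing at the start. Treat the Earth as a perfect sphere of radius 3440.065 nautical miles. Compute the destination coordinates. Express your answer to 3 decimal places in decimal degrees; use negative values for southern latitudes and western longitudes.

Angular distance δ = d/R = 3085.2 / 3440.065 = 0.896844 rad.
Start latitude φ₁ = 0.722008 rad; initial bearing θ = 1.476549 rad.
Applying the spherical law of cosines for sides, sin φ₂ = sin φ₁ cos δ + cos φ₁ sin δ cos θ = 0.467634, so φ₂ = 27.881°.
Δλ = atan2( sin θ sin δ cos φ₁ , cos δ − sin φ₁ sin φ₂ ) = atan2(0.583794, 0.315023) = 1.075962 rad = 61.648°.
λ₂ = λ₁ + Δλ = 50.938°.

latitude 27.881°, longitude 50.938°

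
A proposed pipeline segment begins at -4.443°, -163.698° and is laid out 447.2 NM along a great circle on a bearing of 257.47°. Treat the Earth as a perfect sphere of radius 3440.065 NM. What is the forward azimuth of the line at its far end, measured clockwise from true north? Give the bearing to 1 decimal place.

final bearing 258.1°

Angular distance δ = d/R = 447.2 / 3440.065 = 0.129998 rad.
Converting: φ₁ = -0.077545 rad, θ = 4.493699 rad.
sin φ₂ = sin φ₁ cos δ + cos φ₁ sin δ cos θ = (-0.077467)(0.991562) + (0.996995)(0.129632)(-0.216951) = -0.104853
φ₂ = asin(-0.104853) = -0.105046 rad = -6.019°.
For the longitude increment, Δλ = atan2( sin θ sin δ cos φ₁, cos δ − sin φ₁ sin φ₂ ) = atan2(-0.126164, 0.983440) = -7.310°.
λ₂ = -163.698° + -7.310° = -171.008°.
The forward bearing on arrival equals the back-azimuth from the destination plus 180°.
Back-azimuth from P₂ (-6.0°, -171.0°) to P₁ (-4.4°, -163.7°), with Δλ' = λ₁ − λ₂ = 7.3°: atan2( sin Δλ' cos φ₁ , cos φ₂ sin φ₁ − sin φ₂ cos φ₁ cos Δλ' ) = 78.1°.
Final bearing = (78.1° + 180°) mod 360° = 258.1°.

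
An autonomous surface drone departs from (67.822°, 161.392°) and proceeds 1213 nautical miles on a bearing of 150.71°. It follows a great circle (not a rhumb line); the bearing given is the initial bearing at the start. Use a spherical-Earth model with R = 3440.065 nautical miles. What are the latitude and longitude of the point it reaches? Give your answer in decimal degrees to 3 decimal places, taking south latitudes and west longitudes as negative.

δ = 1213/3440.065 = 0.352610 rad (20.2030°).
Converting: φ₁ = 1.183717 rad, θ = 2.630386 rad.
Destination latitude: φ₂ = arcsin( sin φ₁ cos δ + cos φ₁ sin δ cos θ ) = arcsin(0.755345) = 49.056°.
Then Δλ = atan2(0.063778, 0.239014) = 0.260762 rad, from sin θ sin δ cos φ₁ over cos δ − sin φ₁ sin φ₂.
Hence λ₂ = 161.392° + 14.941° = 176.333°.

latitude 49.056°, longitude 176.333°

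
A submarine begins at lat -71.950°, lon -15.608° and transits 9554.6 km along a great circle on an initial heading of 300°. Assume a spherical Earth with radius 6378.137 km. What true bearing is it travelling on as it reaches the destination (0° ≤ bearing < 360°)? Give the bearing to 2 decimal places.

final bearing 344.38°

Angular distance δ = d/R = 9554.6 / 6378.137 = 1.498024 rad.
Start latitude φ₁ = -1.255764 rad; initial bearing θ = 5.235988 rad.
Applying the spherical law of cosines for sides, sin φ₂ = sin φ₁ cos δ + cos φ₁ sin δ cos θ = 0.085383, so φ₂ = 4.898°.
Then Δλ = atan2(-0.267625, 0.153890) = -1.048947 rad, from sin θ sin δ cos φ₁ over cos δ − sin φ₁ sin φ₂.
λ₂ = λ₁ + Δλ = -75.708°.
The forward bearing on arrival equals the back-azimuth from the destination plus 180°.
Back-azimuth from P₂ (4.90°, -75.71°) to P₁ (-71.95°, -15.61°), with Δλ' = λ₁ − λ₂ = 60.10°: atan2( sin Δλ' cos φ₁ , cos φ₂ sin φ₁ − sin φ₂ cos φ₁ cos Δλ' ) = 164.38°.
Final bearing = (164.38° + 180°) mod 360° = 344.38°.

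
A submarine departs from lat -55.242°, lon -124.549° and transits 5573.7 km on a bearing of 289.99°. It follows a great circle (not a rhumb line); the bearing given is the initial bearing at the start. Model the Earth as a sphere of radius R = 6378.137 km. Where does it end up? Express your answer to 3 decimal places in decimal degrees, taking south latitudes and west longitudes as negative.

latitude -22.202°, longitude -175.657°

Central angle δ = d/R = 0.873876 rad.
Converting: φ₁ = -0.964155 rad, θ = 5.061280 rad.
Destination latitude: φ₂ = arcsin( sin φ₁ cos δ + cos φ₁ sin δ cos θ ) = arcsin(-0.377880) = -22.202°.
For the longitude increment, Δλ = atan2( sin θ sin δ cos φ₁, cos δ − sin φ₁ sin φ₂ ) = atan2(-0.410836, 0.331405) = -51.108°.
λ₂ = λ₁ + Δλ = -175.657°.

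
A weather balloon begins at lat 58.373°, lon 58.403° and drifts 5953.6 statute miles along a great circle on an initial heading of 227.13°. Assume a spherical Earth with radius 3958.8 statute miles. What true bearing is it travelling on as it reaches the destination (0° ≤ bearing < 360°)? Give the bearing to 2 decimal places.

final bearing 203.75°

δ = 5953.6/3958.8 = 1.503890 rad (86.1666°).
Start latitude φ₁ = 1.018801 rad; initial bearing θ = 3.964166 rad.
Applying the spherical law of cosines for sides, sin φ₂ = sin φ₁ cos δ + cos φ₁ sin δ cos θ = -0.299035, so φ₂ = -17.400°.
For the longitude increment, Δλ = atan2( sin θ sin δ cos φ₁, cos δ − sin φ₁ sin φ₂ ) = atan2(-0.383463, 0.321479) = -50.025°.
λ₂ = 58.403° + -50.025° = 8.378°.
The forward bearing on arrival equals the back-azimuth from the destination plus 180°.
Back-azimuth from P₂ (-17.40°, 8.38°) to P₁ (58.37°, 58.40°), with Δλ' = λ₁ − λ₂ = 50.03°: atan2( sin Δλ' cos φ₁ , cos φ₂ sin φ₁ − sin φ₂ cos φ₁ cos Δλ' ) = 23.75°.
Final bearing = (23.75° + 180°) mod 360° = 203.75°.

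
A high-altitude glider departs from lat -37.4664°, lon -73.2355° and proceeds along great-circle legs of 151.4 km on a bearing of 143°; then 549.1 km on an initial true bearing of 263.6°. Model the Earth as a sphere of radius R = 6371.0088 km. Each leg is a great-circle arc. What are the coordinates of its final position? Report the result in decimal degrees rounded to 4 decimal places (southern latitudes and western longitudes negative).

Apply the spherical direct solution leg by leg, carrying full precision between legs.
Leg 1: from (-37.4664°, -73.2355°), δ = 151.4/6371.0088 = 0.023764 rad, θ = 143° → φ = -38.5492°, λ = -72.1878°.
Leg 2: from (-38.5492°, -72.1878°), δ = 549.1/6371.0088 = 0.086187 rad, θ = 263.6° → φ = -38.9305°, λ = -78.5012°.

latitude -38.9305°, longitude -78.5012°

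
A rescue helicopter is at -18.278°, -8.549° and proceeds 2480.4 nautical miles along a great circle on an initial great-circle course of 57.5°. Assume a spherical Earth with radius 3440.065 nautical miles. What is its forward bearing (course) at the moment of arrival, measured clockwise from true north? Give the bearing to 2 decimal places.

final bearing 53.61°

Central angle δ = d/R = 0.721033 rad.
Start latitude φ₁ = -0.319011 rad; initial bearing θ = 1.003564 rad.
Applying the spherical law of cosines for sides, sin φ₂ = sin φ₁ cos δ + cos φ₁ sin δ cos θ = 0.101234, so φ₂ = 5.810°.
Δλ = atan2( sin θ sin δ cos φ₁ , cos δ − sin φ₁ sin φ₂ ) = atan2(0.528683, 0.782874) = 0.593962 rad = 34.032°.
λ₂ = λ₁ + Δλ = 25.483°.
The forward bearing on arrival equals the back-azimuth from the destination plus 180°.
Back-azimuth from P₂ (5.81°, 25.48°) to P₁ (-18.28°, -8.55°), with Δλ' = λ₁ − λ₂ = -34.03°: atan2( sin Δλ' cos φ₁ , cos φ₂ sin φ₁ − sin φ₂ cos φ₁ cos Δλ' ) = 233.61°.
Final bearing = (233.61° + 180°) mod 360° = 53.61°.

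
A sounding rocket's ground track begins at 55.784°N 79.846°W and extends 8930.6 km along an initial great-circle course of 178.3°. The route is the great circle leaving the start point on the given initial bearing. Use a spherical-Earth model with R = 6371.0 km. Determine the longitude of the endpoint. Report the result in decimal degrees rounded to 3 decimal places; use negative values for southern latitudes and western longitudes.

longitude -78.004°

The arc subtends δ = 8930.6/6371 = 1.401758 rad at the centre.
Start latitude φ₁ = 0.973614 rad; initial bearing θ = 3.111922 rad.
Applying the spherical law of cosines for sides, sin φ₂ = sin φ₁ cos δ + cos φ₁ sin δ cos θ = -0.414939, so φ₂ = -24.515°.
For the longitude increment, Δλ = atan2( sin θ sin δ cos φ₁, cos δ − sin φ₁ sin φ₂ ) = atan2(0.016444, 0.511357) = 1.842°.
λ₂ = -79.846° + 1.842° = -78.004°.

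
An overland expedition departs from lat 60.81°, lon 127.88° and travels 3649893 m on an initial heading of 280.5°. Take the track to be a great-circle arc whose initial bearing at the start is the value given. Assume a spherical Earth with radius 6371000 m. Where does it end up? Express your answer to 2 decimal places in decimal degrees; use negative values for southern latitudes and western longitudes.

Angular distance δ = d/R = 3649893 / 6371000 = 0.572892 rad.
Converting: φ₁ = 1.061335 rad, θ = 4.895649 rad.
Destination latitude: φ₂ = arcsin( sin φ₁ cos δ + cos φ₁ sin δ cos θ ) = arcsin(0.781798) = 51.43°.
Δλ = atan2( sin θ sin δ cos φ₁ , cos δ − sin φ₁ sin φ₂ ) = atan2(-0.259942, 0.157822) = -1.025141 rad = -58.74°.
λ₂ = 127.88° + -58.74° = 69.14°.

latitude 51.43°, longitude 69.14°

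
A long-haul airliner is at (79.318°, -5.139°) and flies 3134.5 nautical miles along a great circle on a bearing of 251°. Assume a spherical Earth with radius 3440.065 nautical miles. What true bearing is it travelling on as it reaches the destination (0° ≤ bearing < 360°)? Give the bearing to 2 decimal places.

The arc subtends δ = 3134.5/3440.065 = 0.911175 rad at the centre.
Converting: φ₁ = 1.384360 rad, θ = 4.380776 rad.
Applying the spherical law of cosines for sides, sin φ₂ = sin φ₁ cos δ + cos φ₁ sin δ cos θ = 0.554511, so φ₂ = 33.677°.
For the longitude increment, Δλ = atan2( sin θ sin δ cos φ₁, cos δ − sin φ₁ sin φ₂ ) = atan2(-0.138494, 0.067916) = -63.877°.
λ₂ = λ₁ + Δλ = -69.016°.
The forward bearing on arrival equals the back-azimuth from the destination plus 180°.
Back-azimuth from P₂ (33.68°, -69.02°) to P₁ (79.32°, -5.14°), with Δλ' = λ₁ − λ₂ = 63.88°: atan2( sin Δλ' cos φ₁ , cos φ₂ sin φ₁ − sin φ₂ cos φ₁ cos Δλ' ) = 12.16°.
Final bearing = (12.16° + 180°) mod 360° = 192.16°.

final bearing 192.16°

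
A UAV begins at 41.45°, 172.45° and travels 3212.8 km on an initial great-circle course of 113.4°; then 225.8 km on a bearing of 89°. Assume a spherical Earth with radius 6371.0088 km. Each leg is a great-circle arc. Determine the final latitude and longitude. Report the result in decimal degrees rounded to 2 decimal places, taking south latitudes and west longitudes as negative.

latitude 25.85°, longitude -155.78°

Apply the spherical direct solution leg by leg, carrying full precision between legs.
Leg 1: from (41.45°, 172.45°), δ = 3212.8/6371.0088 = 0.504284 rad, θ = 113.4° → φ = 25.83°, λ = -158.03°.
Leg 2: from (25.83°, -158.03°), δ = 225.8/6371.0088 = 0.035442 rad, θ = 89° → φ = 25.85°, λ = -155.78°.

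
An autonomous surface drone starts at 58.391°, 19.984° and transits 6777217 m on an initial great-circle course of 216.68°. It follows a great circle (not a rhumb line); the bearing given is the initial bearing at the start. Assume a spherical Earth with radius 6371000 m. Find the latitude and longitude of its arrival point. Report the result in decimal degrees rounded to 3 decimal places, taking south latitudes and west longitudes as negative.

latitude 2.642°, longitude -11.533°

Central angle δ = d/R = 1.063760 rad.
Converting: φ₁ = 1.019115 rad, θ = 3.781779 rad.
Destination latitude: φ₂ = arcsin( sin φ₁ cos δ + cos φ₁ sin δ cos θ ) = arcsin(0.046096) = 2.642°.
For the longitude increment, Δλ = atan2( sin θ sin δ cos φ₁, cos δ − sin φ₁ sin φ₂ ) = atan2(-0.273691, 0.446331) = -31.517°.
λ₂ = λ₁ + Δλ = -11.533°.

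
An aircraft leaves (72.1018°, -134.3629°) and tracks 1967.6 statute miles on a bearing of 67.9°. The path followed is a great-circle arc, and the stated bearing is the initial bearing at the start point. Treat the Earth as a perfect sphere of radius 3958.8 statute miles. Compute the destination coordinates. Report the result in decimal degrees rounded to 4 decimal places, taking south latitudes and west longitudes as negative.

latitude 63.0747°, longitude -57.0480°

Angular distance δ = d/R = 1967.6 / 3958.8 = 0.497019 rad.
Converting: φ₁ = 1.258414 rad, θ = 1.185079 rad.
Applying the spherical law of cosines for sides, sin φ₂ = sin φ₁ cos δ + cos φ₁ sin δ cos θ = 0.891598, so φ₂ = 63.0747°.
For the longitude increment, Δλ = atan2( sin θ sin δ cos φ₁, cos δ − sin φ₁ sin φ₂ ) = atan2(0.135770, 0.030560) = 77.3149°.
Hence λ₂ = -134.3629° + 77.3149° = -57.0480°.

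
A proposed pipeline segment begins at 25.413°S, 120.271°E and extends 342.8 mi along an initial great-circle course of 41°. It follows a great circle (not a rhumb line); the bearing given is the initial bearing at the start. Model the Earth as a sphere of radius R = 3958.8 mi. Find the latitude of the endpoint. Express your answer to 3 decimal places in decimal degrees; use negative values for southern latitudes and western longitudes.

Angular distance δ = d/R = 342.8 / 3958.8 = 0.086592 rad.
With φ₁ = -25.413° = -0.443541 rad and θ = 41° = 0.715585 rad:
sin φ₂ = sin φ₁ cos δ + cos φ₁ sin δ cos θ = (-0.429140)(0.996253) + (0.903238)(0.086484)(0.754710) = -0.368578
φ₂ = asin(-0.368578) = -0.377479 rad = -21.628°.
Δλ = atan2( sin θ sin δ cos φ₁ , cos δ − sin φ₁ sin φ₂ ) = atan2(0.051248, 0.838082) = 0.061073 rad = 3.499°.
λ₂ = λ₁ + Δλ = 123.770°.

latitude -21.628°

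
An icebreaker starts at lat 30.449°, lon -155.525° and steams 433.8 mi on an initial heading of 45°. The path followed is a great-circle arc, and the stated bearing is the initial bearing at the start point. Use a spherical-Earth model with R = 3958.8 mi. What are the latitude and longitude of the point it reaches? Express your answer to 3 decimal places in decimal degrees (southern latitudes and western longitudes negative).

latitude 34.778°, longitude -150.123°

Central angle δ = d/R = 0.109579 rad.
Converting: φ₁ = 0.531435 rad, θ = 0.785398 rad.
Applying the spherical law of cosines for sides, sin φ₂ = sin φ₁ cos δ + cos φ₁ sin δ cos θ = 0.570395, so φ₂ = 34.778°.
Δλ = atan2( sin θ sin δ cos φ₁ , cos δ − sin φ₁ sin φ₂ ) = atan2(0.066664, 0.704942) = 0.094286 rad = 5.402°.
λ₂ = -155.525° + 5.402° = -150.123°.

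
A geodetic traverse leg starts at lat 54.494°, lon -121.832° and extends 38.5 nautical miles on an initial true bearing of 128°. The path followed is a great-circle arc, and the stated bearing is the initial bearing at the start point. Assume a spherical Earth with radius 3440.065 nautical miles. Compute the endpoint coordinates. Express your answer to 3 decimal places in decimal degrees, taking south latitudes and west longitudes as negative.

latitude 54.096°, longitude -120.970°

δ = 38.5/3440.065 = 0.011192 rad (0.6412°).
Start latitude φ₁ = 0.951100 rad; initial bearing θ = 2.234021 rad.
Destination latitude: φ₂ = arcsin( sin φ₁ cos δ + cos φ₁ sin δ cos θ ) = arcsin(0.810002) = 54.096°.
Δλ = atan2( sin θ sin δ cos φ₁ , cos δ − sin φ₁ sin φ₂ ) = atan2(0.005122, 0.340551) = 0.015039 rad = 0.862°.
λ₂ = -121.832° + 0.862° = -120.970°.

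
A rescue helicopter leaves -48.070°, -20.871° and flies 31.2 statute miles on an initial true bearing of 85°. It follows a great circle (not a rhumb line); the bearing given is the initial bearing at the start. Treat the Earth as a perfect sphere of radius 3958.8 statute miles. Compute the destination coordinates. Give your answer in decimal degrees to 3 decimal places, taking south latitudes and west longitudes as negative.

Angular distance δ = d/R = 31.2 / 3958.8 = 0.007881 rad.
Start latitude φ₁ = -0.838980 rad; initial bearing θ = 1.483530 rad.
Applying the spherical law of cosines for sides, sin φ₂ = sin φ₁ cos δ + cos φ₁ sin δ cos θ = -0.743480, so φ₂ = -48.029°.
Then Δλ = atan2(0.005246, 0.446848) = 0.011740 rad, from sin θ sin δ cos φ₁ over cos δ − sin φ₁ sin φ₂.
λ₂ = -20.871° + 0.673° = -20.198°.

latitude -48.029°, longitude -20.198°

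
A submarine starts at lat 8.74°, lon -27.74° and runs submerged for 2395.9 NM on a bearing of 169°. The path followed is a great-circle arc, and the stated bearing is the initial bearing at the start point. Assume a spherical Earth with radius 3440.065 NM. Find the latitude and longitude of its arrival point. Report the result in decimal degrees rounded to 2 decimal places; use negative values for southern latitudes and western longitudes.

latitude -30.39°, longitude -19.58°

Angular distance δ = d/R = 2395.9 / 3440.065 = 0.696469 rad.
Converting: φ₁ = 0.152542 rad, θ = 2.949606 rad.
sin φ₂ = sin φ₁ cos δ + cos φ₁ sin δ cos θ = (0.151951)(0.767112) + (0.988388)(0.641513)(-0.981627) = -0.505851
φ₂ = asin(-0.505851) = -0.530368 rad = -30.39°.
Then Δλ = atan2(0.120985, 0.843976) = 0.142381 rad, from sin θ sin δ cos φ₁ over cos δ − sin φ₁ sin φ₂.
λ₂ = -27.74° + 8.16° = -19.58°.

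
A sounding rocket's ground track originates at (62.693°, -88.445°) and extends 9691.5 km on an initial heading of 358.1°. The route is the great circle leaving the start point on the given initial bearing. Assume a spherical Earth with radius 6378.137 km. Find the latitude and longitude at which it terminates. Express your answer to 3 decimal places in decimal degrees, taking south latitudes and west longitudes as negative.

latitude 30.230°, longitude 93.751°

δ = 9691.5/6378.137 = 1.519488 rad (87.0602°).
Converting: φ₁ = 1.094199 rad, θ = 6.250024 rad.
sin φ₂ = sin φ₁ cos δ + cos φ₁ sin δ cos θ = (0.888561)(0.051286) + (0.458758)(0.998684)(0.999450) = 0.503473
φ₂ = asin(0.503473) = 0.527614 rad = 30.230°.
Δλ = atan2( sin θ sin δ cos φ₁ , cos δ − sin φ₁ sin φ₂ ) = atan2(-0.015190, -0.396081) = -3.103260 rad = -177.804°.
λ₂ = -88.445° + -177.804° = -266.249°, normalized to (−180°, 180°] → 93.751°.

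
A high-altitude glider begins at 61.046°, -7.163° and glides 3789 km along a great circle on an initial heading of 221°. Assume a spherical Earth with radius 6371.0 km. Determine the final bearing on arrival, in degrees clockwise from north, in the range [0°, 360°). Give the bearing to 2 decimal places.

final bearing 201.83°

The arc subtends δ = 3789/6371 = 0.594726 rad at the centre.
Start latitude φ₁ = 1.065454 rad; initial bearing θ = 3.857178 rad.
Applying the spherical law of cosines for sides, sin φ₂ = sin φ₁ cos δ + cos φ₁ sin δ cos θ = 0.520067, so φ₂ = 31.337°.
Δλ = atan2( sin θ sin δ cos φ₁ , cos δ − sin φ₁ sin φ₂ ) = atan2(-0.177947, 0.373239) = -0.444887 rad = -25.490°.
λ₂ = λ₁ + Δλ = -32.653°.
The forward bearing on arrival equals the back-azimuth from the destination plus 180°.
Back-azimuth from P₂ (31.34°, -32.65°) to P₁ (61.05°, -7.16°), with Δλ' = λ₁ − λ₂ = 25.49°: atan2( sin Δλ' cos φ₁ , cos φ₂ sin φ₁ − sin φ₂ cos φ₁ cos Δλ' ) = 21.83°.
Final bearing = (21.83° + 180°) mod 360° = 201.83°.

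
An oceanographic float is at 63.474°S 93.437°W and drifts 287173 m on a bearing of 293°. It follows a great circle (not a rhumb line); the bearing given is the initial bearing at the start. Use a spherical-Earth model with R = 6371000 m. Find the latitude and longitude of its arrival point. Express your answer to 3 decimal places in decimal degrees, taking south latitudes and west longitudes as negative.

δ = 287173/6371000 = 0.045075 rad (2.5826°).
Start latitude φ₁ = -1.107830 rad; initial bearing θ = 5.113815 rad.
sin φ₂ = sin φ₁ cos δ + cos φ₁ sin δ cos θ = (-0.894732)(0.998984) + (0.446604)(0.045060)(0.390731) = -0.885960
φ₂ = asin(-0.885960) = -1.088560 rad = -62.370°.
For the longitude increment, Δλ = atan2( sin θ sin δ cos φ₁, cos δ − sin φ₁ sin φ₂ ) = atan2(-0.018524, 0.206288) = -5.131°.
λ₂ = λ₁ + Δλ = -98.568°.

latitude -62.370°, longitude -98.568°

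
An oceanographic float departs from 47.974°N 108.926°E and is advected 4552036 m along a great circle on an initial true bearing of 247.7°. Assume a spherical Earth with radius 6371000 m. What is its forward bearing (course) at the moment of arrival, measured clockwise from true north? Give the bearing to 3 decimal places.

Angular distance δ = d/R = 4552036 / 6371000 = 0.714493 rad.
Converting: φ₁ = 0.837304 rad, θ = 4.323181 rad.
Destination latitude: φ₂ = arcsin( sin φ₁ cos δ + cos φ₁ sin δ cos θ ) = arcsin(0.394709) = 23.248°.
Δλ = atan2( sin θ sin δ cos φ₁ , cos δ − sin φ₁ sin φ₂ ) = atan2(-0.405851, 0.462219) = -0.720554 rad = -41.285°.
Hence λ₂ = 108.926° + -41.285° = 67.641°.
The forward bearing on arrival equals the back-azimuth from the destination plus 180°.
Back-azimuth from P₂ (23.248°, 67.641°) to P₁ (47.974°, 108.926°), with Δλ' = λ₁ − λ₂ = 41.285°: atan2( sin Δλ' cos φ₁ , cos φ₂ sin φ₁ − sin φ₂ cos φ₁ cos Δλ' ) = 42.387°.
Final bearing = (42.387° + 180°) mod 360° = 222.387°.

final bearing 222.387°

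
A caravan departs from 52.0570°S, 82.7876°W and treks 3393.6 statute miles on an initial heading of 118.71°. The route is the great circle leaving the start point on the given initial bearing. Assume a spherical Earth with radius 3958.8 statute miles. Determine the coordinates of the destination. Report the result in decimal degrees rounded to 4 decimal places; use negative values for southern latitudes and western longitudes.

latitude -47.6882°, longitude -2.7144°

Central angle δ = d/R = 0.857229 rad.
Start latitude φ₁ = -0.908566 rad; initial bearing θ = 2.071880 rad.
sin φ₂ = sin φ₁ cos δ + cos φ₁ sin δ cos θ = (-0.788623)(0.654535) + (0.614877)(0.756032)(-0.480377) = -0.739492
φ₂ = asin(-0.739492) = -0.832316 rad = -47.6882°.
For the longitude increment, Δλ = atan2( sin θ sin δ cos φ₁, cos δ − sin φ₁ sin φ₂ ) = atan2(0.407717, 0.071354) = 80.0732°.
Hence λ₂ = -82.7876° + 80.0732° = -2.7144°.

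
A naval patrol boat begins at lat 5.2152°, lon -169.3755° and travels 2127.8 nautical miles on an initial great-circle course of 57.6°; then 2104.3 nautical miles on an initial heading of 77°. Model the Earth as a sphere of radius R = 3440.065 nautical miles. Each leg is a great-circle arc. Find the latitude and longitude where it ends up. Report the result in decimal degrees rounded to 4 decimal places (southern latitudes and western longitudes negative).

latitude 25.6732°, longitude -98.9863°

Apply the spherical direct solution leg by leg, carrying full precision between legs.
Leg 1: from (5.2152°, -169.3755°), δ = 2127.8/3440.065 = 0.618535 rad, θ = 57.6° → φ = 22.5485°, λ = -137.3633°.
Leg 2: from (22.5485°, -137.3633°), δ = 2104.3/3440.065 = 0.611704 rad, θ = 77° → φ = 25.6732°, λ = -98.9863°.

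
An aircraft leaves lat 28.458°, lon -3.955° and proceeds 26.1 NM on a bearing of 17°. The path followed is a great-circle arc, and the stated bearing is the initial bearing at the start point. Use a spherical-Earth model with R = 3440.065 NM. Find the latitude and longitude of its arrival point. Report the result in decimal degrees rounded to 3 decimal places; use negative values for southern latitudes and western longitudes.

latitude 28.874°, longitude -3.810°

Central angle δ = d/R = 0.007587 rad.
Start latitude φ₁ = 0.496686 rad; initial bearing θ = 0.296706 rad.
Applying the spherical law of cosines for sides, sin φ₂ = sin φ₁ cos δ + cos φ₁ sin δ cos θ = 0.482879, so φ₂ = 28.874°.
Then Δλ = atan2(0.001950, 0.769872) = 0.002533 rad, from sin θ sin δ cos φ₁ over cos δ − sin φ₁ sin φ₂.
λ₂ = λ₁ + Δλ = -3.810°.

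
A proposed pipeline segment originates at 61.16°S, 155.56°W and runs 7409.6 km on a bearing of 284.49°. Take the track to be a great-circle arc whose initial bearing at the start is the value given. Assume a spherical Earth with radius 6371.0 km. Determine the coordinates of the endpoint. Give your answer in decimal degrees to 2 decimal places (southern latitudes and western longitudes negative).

latitude -13.69°, longitude 138.27°

Central angle δ = d/R = 1.163020 rad.
With φ₁ = -61.16° = -1.067443 rad and θ = 284.49° = 4.965287 rad:
Destination latitude: φ₂ = arcsin( sin φ₁ cos δ + cos φ₁ sin δ cos θ ) = arcsin(-0.236586) = -13.69°.
For the longitude increment, Δλ = atan2( sin θ sin δ cos φ₁, cos δ − sin φ₁ sin φ₂ ) = atan2(-0.428728, 0.189327) = -66.17°.
λ₂ = -155.56° + -66.17° = -221.73°, normalized to (−180°, 180°] → 138.27°.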